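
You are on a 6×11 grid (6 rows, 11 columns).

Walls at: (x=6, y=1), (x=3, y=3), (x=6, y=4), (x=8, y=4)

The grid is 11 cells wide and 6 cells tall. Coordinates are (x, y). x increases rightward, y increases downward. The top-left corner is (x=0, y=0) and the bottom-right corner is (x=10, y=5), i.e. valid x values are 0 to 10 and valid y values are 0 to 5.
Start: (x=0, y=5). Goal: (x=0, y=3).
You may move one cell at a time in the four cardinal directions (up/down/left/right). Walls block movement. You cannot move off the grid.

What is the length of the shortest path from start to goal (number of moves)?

BFS from (x=0, y=5) until reaching (x=0, y=3):
  Distance 0: (x=0, y=5)
  Distance 1: (x=0, y=4), (x=1, y=5)
  Distance 2: (x=0, y=3), (x=1, y=4), (x=2, y=5)  <- goal reached here
One shortest path (2 moves): (x=0, y=5) -> (x=0, y=4) -> (x=0, y=3)

Answer: Shortest path length: 2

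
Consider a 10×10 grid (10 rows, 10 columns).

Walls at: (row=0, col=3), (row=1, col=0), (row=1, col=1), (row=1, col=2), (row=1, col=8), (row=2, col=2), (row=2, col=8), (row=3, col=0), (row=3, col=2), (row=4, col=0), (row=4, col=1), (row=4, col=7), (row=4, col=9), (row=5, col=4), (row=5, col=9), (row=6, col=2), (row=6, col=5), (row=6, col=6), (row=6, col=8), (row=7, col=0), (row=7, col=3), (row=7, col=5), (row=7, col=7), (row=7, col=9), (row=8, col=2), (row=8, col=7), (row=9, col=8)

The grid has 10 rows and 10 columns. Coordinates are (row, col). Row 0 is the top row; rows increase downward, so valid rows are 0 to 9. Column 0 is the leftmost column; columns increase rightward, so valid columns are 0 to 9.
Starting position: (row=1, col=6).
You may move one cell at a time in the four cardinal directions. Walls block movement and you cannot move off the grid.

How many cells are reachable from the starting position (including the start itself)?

Answer: Reachable cells: 62

Derivation:
BFS flood-fill from (row=1, col=6):
  Distance 0: (row=1, col=6)
  Distance 1: (row=0, col=6), (row=1, col=5), (row=1, col=7), (row=2, col=6)
  Distance 2: (row=0, col=5), (row=0, col=7), (row=1, col=4), (row=2, col=5), (row=2, col=7), (row=3, col=6)
  Distance 3: (row=0, col=4), (row=0, col=8), (row=1, col=3), (row=2, col=4), (row=3, col=5), (row=3, col=7), (row=4, col=6)
  Distance 4: (row=0, col=9), (row=2, col=3), (row=3, col=4), (row=3, col=8), (row=4, col=5), (row=5, col=6)
  Distance 5: (row=1, col=9), (row=3, col=3), (row=3, col=9), (row=4, col=4), (row=4, col=8), (row=5, col=5), (row=5, col=7)
  Distance 6: (row=2, col=9), (row=4, col=3), (row=5, col=8), (row=6, col=7)
  Distance 7: (row=4, col=2), (row=5, col=3)
  Distance 8: (row=5, col=2), (row=6, col=3)
  Distance 9: (row=5, col=1), (row=6, col=4)
  Distance 10: (row=5, col=0), (row=6, col=1), (row=7, col=4)
  Distance 11: (row=6, col=0), (row=7, col=1), (row=8, col=4)
  Distance 12: (row=7, col=2), (row=8, col=1), (row=8, col=3), (row=8, col=5), (row=9, col=4)
  Distance 13: (row=8, col=0), (row=8, col=6), (row=9, col=1), (row=9, col=3), (row=9, col=5)
  Distance 14: (row=7, col=6), (row=9, col=0), (row=9, col=2), (row=9, col=6)
  Distance 15: (row=9, col=7)
Total reachable: 62 (grid has 73 open cells total)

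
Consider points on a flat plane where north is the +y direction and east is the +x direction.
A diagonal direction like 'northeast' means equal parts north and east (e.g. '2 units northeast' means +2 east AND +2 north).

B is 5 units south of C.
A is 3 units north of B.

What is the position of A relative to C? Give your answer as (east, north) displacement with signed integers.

Place C at the origin (east=0, north=0).
  B is 5 units south of C: delta (east=+0, north=-5); B at (east=0, north=-5).
  A is 3 units north of B: delta (east=+0, north=+3); A at (east=0, north=-2).
Therefore A relative to C: (east=0, north=-2).

Answer: A is at (east=0, north=-2) relative to C.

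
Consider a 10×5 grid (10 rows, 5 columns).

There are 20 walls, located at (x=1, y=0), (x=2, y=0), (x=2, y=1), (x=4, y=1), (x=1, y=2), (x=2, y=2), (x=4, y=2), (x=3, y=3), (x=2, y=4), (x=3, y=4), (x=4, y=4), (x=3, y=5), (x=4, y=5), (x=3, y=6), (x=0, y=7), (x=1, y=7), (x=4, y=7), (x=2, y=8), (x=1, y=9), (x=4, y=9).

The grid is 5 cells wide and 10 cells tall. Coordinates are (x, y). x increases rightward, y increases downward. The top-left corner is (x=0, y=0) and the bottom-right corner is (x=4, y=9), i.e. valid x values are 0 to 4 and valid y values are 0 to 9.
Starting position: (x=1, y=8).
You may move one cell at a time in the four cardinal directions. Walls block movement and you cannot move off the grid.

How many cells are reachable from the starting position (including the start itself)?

Answer: Reachable cells: 3

Derivation:
BFS flood-fill from (x=1, y=8):
  Distance 0: (x=1, y=8)
  Distance 1: (x=0, y=8)
  Distance 2: (x=0, y=9)
Total reachable: 3 (grid has 30 open cells total)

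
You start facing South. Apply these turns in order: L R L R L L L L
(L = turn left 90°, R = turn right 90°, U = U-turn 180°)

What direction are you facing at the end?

Answer: Final heading: South

Derivation:
Start: South
  L (left (90° counter-clockwise)) -> East
  R (right (90° clockwise)) -> South
  L (left (90° counter-clockwise)) -> East
  R (right (90° clockwise)) -> South
  L (left (90° counter-clockwise)) -> East
  L (left (90° counter-clockwise)) -> North
  L (left (90° counter-clockwise)) -> West
  L (left (90° counter-clockwise)) -> South
Final: South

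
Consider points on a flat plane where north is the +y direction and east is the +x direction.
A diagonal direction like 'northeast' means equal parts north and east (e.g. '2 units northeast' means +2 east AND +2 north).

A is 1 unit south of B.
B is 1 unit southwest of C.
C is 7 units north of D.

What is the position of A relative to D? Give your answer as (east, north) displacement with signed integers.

Place D at the origin (east=0, north=0).
  C is 7 units north of D: delta (east=+0, north=+7); C at (east=0, north=7).
  B is 1 unit southwest of C: delta (east=-1, north=-1); B at (east=-1, north=6).
  A is 1 unit south of B: delta (east=+0, north=-1); A at (east=-1, north=5).
Therefore A relative to D: (east=-1, north=5).

Answer: A is at (east=-1, north=5) relative to D.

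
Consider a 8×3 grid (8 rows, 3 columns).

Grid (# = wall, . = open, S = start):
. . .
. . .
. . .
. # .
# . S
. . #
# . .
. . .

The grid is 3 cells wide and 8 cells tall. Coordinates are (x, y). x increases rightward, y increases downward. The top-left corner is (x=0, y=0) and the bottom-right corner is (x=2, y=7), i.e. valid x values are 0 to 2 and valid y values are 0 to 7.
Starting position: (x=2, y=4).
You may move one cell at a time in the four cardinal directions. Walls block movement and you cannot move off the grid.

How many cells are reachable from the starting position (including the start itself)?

BFS flood-fill from (x=2, y=4):
  Distance 0: (x=2, y=4)
  Distance 1: (x=2, y=3), (x=1, y=4)
  Distance 2: (x=2, y=2), (x=1, y=5)
  Distance 3: (x=2, y=1), (x=1, y=2), (x=0, y=5), (x=1, y=6)
  Distance 4: (x=2, y=0), (x=1, y=1), (x=0, y=2), (x=2, y=6), (x=1, y=7)
  Distance 5: (x=1, y=0), (x=0, y=1), (x=0, y=3), (x=0, y=7), (x=2, y=7)
  Distance 6: (x=0, y=0)
Total reachable: 20 (grid has 20 open cells total)

Answer: Reachable cells: 20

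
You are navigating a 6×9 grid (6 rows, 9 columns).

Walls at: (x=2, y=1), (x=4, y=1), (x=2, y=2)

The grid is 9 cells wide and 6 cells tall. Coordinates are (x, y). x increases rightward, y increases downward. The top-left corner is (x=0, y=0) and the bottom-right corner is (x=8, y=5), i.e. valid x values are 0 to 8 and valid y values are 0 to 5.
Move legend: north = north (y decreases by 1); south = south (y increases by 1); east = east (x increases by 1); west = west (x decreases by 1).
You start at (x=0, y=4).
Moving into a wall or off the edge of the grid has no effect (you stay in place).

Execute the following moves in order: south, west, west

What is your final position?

Start: (x=0, y=4)
  south (south): (x=0, y=4) -> (x=0, y=5)
  west (west): blocked, stay at (x=0, y=5)
  west (west): blocked, stay at (x=0, y=5)
Final: (x=0, y=5)

Answer: Final position: (x=0, y=5)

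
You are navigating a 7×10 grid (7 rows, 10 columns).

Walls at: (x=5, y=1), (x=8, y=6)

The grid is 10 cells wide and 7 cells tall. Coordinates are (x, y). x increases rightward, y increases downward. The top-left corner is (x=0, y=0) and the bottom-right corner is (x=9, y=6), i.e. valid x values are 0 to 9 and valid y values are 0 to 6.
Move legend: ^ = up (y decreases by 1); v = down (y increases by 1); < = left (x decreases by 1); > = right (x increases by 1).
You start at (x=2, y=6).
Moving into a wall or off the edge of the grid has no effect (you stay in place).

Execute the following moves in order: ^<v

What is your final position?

Answer: Final position: (x=1, y=6)

Derivation:
Start: (x=2, y=6)
  ^ (up): (x=2, y=6) -> (x=2, y=5)
  < (left): (x=2, y=5) -> (x=1, y=5)
  v (down): (x=1, y=5) -> (x=1, y=6)
Final: (x=1, y=6)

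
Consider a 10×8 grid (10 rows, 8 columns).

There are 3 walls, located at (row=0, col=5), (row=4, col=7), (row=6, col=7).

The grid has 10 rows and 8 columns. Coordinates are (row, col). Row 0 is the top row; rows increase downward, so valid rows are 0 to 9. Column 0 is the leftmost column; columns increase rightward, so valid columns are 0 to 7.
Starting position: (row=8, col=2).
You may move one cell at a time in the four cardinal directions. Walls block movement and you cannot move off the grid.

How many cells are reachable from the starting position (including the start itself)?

Answer: Reachable cells: 77

Derivation:
BFS flood-fill from (row=8, col=2):
  Distance 0: (row=8, col=2)
  Distance 1: (row=7, col=2), (row=8, col=1), (row=8, col=3), (row=9, col=2)
  Distance 2: (row=6, col=2), (row=7, col=1), (row=7, col=3), (row=8, col=0), (row=8, col=4), (row=9, col=1), (row=9, col=3)
  Distance 3: (row=5, col=2), (row=6, col=1), (row=6, col=3), (row=7, col=0), (row=7, col=4), (row=8, col=5), (row=9, col=0), (row=9, col=4)
  Distance 4: (row=4, col=2), (row=5, col=1), (row=5, col=3), (row=6, col=0), (row=6, col=4), (row=7, col=5), (row=8, col=6), (row=9, col=5)
  Distance 5: (row=3, col=2), (row=4, col=1), (row=4, col=3), (row=5, col=0), (row=5, col=4), (row=6, col=5), (row=7, col=6), (row=8, col=7), (row=9, col=6)
  Distance 6: (row=2, col=2), (row=3, col=1), (row=3, col=3), (row=4, col=0), (row=4, col=4), (row=5, col=5), (row=6, col=6), (row=7, col=7), (row=9, col=7)
  Distance 7: (row=1, col=2), (row=2, col=1), (row=2, col=3), (row=3, col=0), (row=3, col=4), (row=4, col=5), (row=5, col=6)
  Distance 8: (row=0, col=2), (row=1, col=1), (row=1, col=3), (row=2, col=0), (row=2, col=4), (row=3, col=5), (row=4, col=6), (row=5, col=7)
  Distance 9: (row=0, col=1), (row=0, col=3), (row=1, col=0), (row=1, col=4), (row=2, col=5), (row=3, col=6)
  Distance 10: (row=0, col=0), (row=0, col=4), (row=1, col=5), (row=2, col=6), (row=3, col=7)
  Distance 11: (row=1, col=6), (row=2, col=7)
  Distance 12: (row=0, col=6), (row=1, col=7)
  Distance 13: (row=0, col=7)
Total reachable: 77 (grid has 77 open cells total)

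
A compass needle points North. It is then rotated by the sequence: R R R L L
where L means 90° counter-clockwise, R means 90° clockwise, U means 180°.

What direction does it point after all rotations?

Answer: Final heading: East

Derivation:
Start: North
  R (right (90° clockwise)) -> East
  R (right (90° clockwise)) -> South
  R (right (90° clockwise)) -> West
  L (left (90° counter-clockwise)) -> South
  L (left (90° counter-clockwise)) -> East
Final: East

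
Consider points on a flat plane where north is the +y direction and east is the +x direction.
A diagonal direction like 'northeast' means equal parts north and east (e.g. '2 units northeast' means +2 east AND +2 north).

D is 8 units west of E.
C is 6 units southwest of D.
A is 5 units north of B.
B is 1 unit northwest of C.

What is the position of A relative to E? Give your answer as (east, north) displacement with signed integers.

Place E at the origin (east=0, north=0).
  D is 8 units west of E: delta (east=-8, north=+0); D at (east=-8, north=0).
  C is 6 units southwest of D: delta (east=-6, north=-6); C at (east=-14, north=-6).
  B is 1 unit northwest of C: delta (east=-1, north=+1); B at (east=-15, north=-5).
  A is 5 units north of B: delta (east=+0, north=+5); A at (east=-15, north=0).
Therefore A relative to E: (east=-15, north=0).

Answer: A is at (east=-15, north=0) relative to E.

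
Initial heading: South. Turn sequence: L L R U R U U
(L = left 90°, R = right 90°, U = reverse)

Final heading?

Answer: Final heading: North

Derivation:
Start: South
  L (left (90° counter-clockwise)) -> East
  L (left (90° counter-clockwise)) -> North
  R (right (90° clockwise)) -> East
  U (U-turn (180°)) -> West
  R (right (90° clockwise)) -> North
  U (U-turn (180°)) -> South
  U (U-turn (180°)) -> North
Final: North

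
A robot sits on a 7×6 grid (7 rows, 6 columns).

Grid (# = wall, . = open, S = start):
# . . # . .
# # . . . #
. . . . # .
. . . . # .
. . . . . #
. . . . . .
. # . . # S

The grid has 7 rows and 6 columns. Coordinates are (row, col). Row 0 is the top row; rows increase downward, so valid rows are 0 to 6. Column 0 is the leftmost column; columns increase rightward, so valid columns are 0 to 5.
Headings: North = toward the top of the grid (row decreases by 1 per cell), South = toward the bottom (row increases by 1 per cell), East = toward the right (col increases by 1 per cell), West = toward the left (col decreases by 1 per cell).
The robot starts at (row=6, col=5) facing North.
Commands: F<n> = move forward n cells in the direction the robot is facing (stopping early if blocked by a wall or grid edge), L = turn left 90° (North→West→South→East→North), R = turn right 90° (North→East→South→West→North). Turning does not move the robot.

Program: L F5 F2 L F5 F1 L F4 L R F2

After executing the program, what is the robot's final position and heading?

Answer: Final position: (row=6, col=5), facing East

Derivation:
Start: (row=6, col=5), facing North
  L: turn left, now facing West
  F5: move forward 0/5 (blocked), now at (row=6, col=5)
  F2: move forward 0/2 (blocked), now at (row=6, col=5)
  L: turn left, now facing South
  F5: move forward 0/5 (blocked), now at (row=6, col=5)
  F1: move forward 0/1 (blocked), now at (row=6, col=5)
  L: turn left, now facing East
  F4: move forward 0/4 (blocked), now at (row=6, col=5)
  L: turn left, now facing North
  R: turn right, now facing East
  F2: move forward 0/2 (blocked), now at (row=6, col=5)
Final: (row=6, col=5), facing East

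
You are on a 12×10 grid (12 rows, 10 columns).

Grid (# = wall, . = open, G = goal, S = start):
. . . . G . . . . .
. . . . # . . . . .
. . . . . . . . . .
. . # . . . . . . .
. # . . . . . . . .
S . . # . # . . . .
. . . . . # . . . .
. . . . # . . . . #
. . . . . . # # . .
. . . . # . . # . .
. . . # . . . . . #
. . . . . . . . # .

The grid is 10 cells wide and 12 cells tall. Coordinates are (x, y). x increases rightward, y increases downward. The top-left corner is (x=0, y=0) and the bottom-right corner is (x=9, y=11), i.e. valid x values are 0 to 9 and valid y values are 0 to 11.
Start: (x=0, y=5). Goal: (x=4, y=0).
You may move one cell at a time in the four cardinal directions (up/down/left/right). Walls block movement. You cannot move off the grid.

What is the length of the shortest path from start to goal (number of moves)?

BFS from (x=0, y=5) until reaching (x=4, y=0):
  Distance 0: (x=0, y=5)
  Distance 1: (x=0, y=4), (x=1, y=5), (x=0, y=6)
  Distance 2: (x=0, y=3), (x=2, y=5), (x=1, y=6), (x=0, y=7)
  Distance 3: (x=0, y=2), (x=1, y=3), (x=2, y=4), (x=2, y=6), (x=1, y=7), (x=0, y=8)
  Distance 4: (x=0, y=1), (x=1, y=2), (x=3, y=4), (x=3, y=6), (x=2, y=7), (x=1, y=8), (x=0, y=9)
  Distance 5: (x=0, y=0), (x=1, y=1), (x=2, y=2), (x=3, y=3), (x=4, y=4), (x=4, y=6), (x=3, y=7), (x=2, y=8), (x=1, y=9), (x=0, y=10)
  Distance 6: (x=1, y=0), (x=2, y=1), (x=3, y=2), (x=4, y=3), (x=5, y=4), (x=4, y=5), (x=3, y=8), (x=2, y=9), (x=1, y=10), (x=0, y=11)
  Distance 7: (x=2, y=0), (x=3, y=1), (x=4, y=2), (x=5, y=3), (x=6, y=4), (x=4, y=8), (x=3, y=9), (x=2, y=10), (x=1, y=11)
  Distance 8: (x=3, y=0), (x=5, y=2), (x=6, y=3), (x=7, y=4), (x=6, y=5), (x=5, y=8), (x=2, y=11)
  Distance 9: (x=4, y=0), (x=5, y=1), (x=6, y=2), (x=7, y=3), (x=8, y=4), (x=7, y=5), (x=6, y=6), (x=5, y=7), (x=5, y=9), (x=3, y=11)  <- goal reached here
One shortest path (9 moves): (x=0, y=5) -> (x=1, y=5) -> (x=2, y=5) -> (x=2, y=4) -> (x=3, y=4) -> (x=3, y=3) -> (x=3, y=2) -> (x=3, y=1) -> (x=3, y=0) -> (x=4, y=0)

Answer: Shortest path length: 9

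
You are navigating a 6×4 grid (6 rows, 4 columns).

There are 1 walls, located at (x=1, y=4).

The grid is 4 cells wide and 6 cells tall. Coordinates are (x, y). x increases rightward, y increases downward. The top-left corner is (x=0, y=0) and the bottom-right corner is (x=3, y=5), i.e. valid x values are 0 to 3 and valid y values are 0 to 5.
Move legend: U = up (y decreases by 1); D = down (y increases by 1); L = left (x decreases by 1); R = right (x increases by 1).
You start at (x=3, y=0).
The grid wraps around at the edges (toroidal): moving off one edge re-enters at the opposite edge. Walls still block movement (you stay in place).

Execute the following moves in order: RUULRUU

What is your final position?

Answer: Final position: (x=0, y=2)

Derivation:
Start: (x=3, y=0)
  R (right): (x=3, y=0) -> (x=0, y=0)
  U (up): (x=0, y=0) -> (x=0, y=5)
  U (up): (x=0, y=5) -> (x=0, y=4)
  L (left): (x=0, y=4) -> (x=3, y=4)
  R (right): (x=3, y=4) -> (x=0, y=4)
  U (up): (x=0, y=4) -> (x=0, y=3)
  U (up): (x=0, y=3) -> (x=0, y=2)
Final: (x=0, y=2)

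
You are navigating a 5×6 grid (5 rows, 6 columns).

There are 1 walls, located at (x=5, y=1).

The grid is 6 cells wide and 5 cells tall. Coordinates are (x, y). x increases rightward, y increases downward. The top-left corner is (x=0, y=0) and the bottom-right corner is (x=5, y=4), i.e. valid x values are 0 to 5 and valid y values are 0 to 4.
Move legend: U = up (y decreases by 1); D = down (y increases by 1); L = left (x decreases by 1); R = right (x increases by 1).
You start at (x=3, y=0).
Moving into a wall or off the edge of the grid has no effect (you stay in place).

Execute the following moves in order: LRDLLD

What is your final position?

Start: (x=3, y=0)
  L (left): (x=3, y=0) -> (x=2, y=0)
  R (right): (x=2, y=0) -> (x=3, y=0)
  D (down): (x=3, y=0) -> (x=3, y=1)
  L (left): (x=3, y=1) -> (x=2, y=1)
  L (left): (x=2, y=1) -> (x=1, y=1)
  D (down): (x=1, y=1) -> (x=1, y=2)
Final: (x=1, y=2)

Answer: Final position: (x=1, y=2)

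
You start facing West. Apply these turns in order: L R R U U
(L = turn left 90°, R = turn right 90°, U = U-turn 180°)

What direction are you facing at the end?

Answer: Final heading: North

Derivation:
Start: West
  L (left (90° counter-clockwise)) -> South
  R (right (90° clockwise)) -> West
  R (right (90° clockwise)) -> North
  U (U-turn (180°)) -> South
  U (U-turn (180°)) -> North
Final: North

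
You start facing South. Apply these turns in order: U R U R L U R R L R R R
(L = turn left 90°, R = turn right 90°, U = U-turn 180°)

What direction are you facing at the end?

Answer: Final heading: East

Derivation:
Start: South
  U (U-turn (180°)) -> North
  R (right (90° clockwise)) -> East
  U (U-turn (180°)) -> West
  R (right (90° clockwise)) -> North
  L (left (90° counter-clockwise)) -> West
  U (U-turn (180°)) -> East
  R (right (90° clockwise)) -> South
  R (right (90° clockwise)) -> West
  L (left (90° counter-clockwise)) -> South
  R (right (90° clockwise)) -> West
  R (right (90° clockwise)) -> North
  R (right (90° clockwise)) -> East
Final: East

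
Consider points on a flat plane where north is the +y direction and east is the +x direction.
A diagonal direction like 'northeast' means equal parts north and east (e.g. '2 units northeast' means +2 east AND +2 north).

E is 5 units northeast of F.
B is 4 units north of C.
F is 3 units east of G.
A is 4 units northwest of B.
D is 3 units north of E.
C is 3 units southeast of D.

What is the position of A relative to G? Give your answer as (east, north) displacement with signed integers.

Place G at the origin (east=0, north=0).
  F is 3 units east of G: delta (east=+3, north=+0); F at (east=3, north=0).
  E is 5 units northeast of F: delta (east=+5, north=+5); E at (east=8, north=5).
  D is 3 units north of E: delta (east=+0, north=+3); D at (east=8, north=8).
  C is 3 units southeast of D: delta (east=+3, north=-3); C at (east=11, north=5).
  B is 4 units north of C: delta (east=+0, north=+4); B at (east=11, north=9).
  A is 4 units northwest of B: delta (east=-4, north=+4); A at (east=7, north=13).
Therefore A relative to G: (east=7, north=13).

Answer: A is at (east=7, north=13) relative to G.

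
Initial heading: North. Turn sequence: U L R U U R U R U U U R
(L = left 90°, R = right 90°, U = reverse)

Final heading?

Answer: Final heading: East

Derivation:
Start: North
  U (U-turn (180°)) -> South
  L (left (90° counter-clockwise)) -> East
  R (right (90° clockwise)) -> South
  U (U-turn (180°)) -> North
  U (U-turn (180°)) -> South
  R (right (90° clockwise)) -> West
  U (U-turn (180°)) -> East
  R (right (90° clockwise)) -> South
  U (U-turn (180°)) -> North
  U (U-turn (180°)) -> South
  U (U-turn (180°)) -> North
  R (right (90° clockwise)) -> East
Final: East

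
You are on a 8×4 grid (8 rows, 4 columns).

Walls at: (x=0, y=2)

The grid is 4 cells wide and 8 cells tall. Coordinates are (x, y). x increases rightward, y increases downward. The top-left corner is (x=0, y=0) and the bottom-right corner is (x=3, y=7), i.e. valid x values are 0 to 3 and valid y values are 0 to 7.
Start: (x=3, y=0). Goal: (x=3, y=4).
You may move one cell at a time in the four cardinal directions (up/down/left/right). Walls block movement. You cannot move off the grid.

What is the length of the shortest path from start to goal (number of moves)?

BFS from (x=3, y=0) until reaching (x=3, y=4):
  Distance 0: (x=3, y=0)
  Distance 1: (x=2, y=0), (x=3, y=1)
  Distance 2: (x=1, y=0), (x=2, y=1), (x=3, y=2)
  Distance 3: (x=0, y=0), (x=1, y=1), (x=2, y=2), (x=3, y=3)
  Distance 4: (x=0, y=1), (x=1, y=2), (x=2, y=3), (x=3, y=4)  <- goal reached here
One shortest path (4 moves): (x=3, y=0) -> (x=3, y=1) -> (x=3, y=2) -> (x=3, y=3) -> (x=3, y=4)

Answer: Shortest path length: 4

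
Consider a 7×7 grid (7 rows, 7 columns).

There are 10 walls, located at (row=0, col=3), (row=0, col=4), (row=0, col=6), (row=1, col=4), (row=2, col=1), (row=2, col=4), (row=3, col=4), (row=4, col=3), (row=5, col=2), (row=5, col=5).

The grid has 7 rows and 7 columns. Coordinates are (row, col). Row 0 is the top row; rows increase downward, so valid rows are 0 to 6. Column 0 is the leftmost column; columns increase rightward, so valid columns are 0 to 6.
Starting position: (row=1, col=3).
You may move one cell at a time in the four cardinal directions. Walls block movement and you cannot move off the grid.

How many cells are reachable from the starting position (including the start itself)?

Answer: Reachable cells: 39

Derivation:
BFS flood-fill from (row=1, col=3):
  Distance 0: (row=1, col=3)
  Distance 1: (row=1, col=2), (row=2, col=3)
  Distance 2: (row=0, col=2), (row=1, col=1), (row=2, col=2), (row=3, col=3)
  Distance 3: (row=0, col=1), (row=1, col=0), (row=3, col=2)
  Distance 4: (row=0, col=0), (row=2, col=0), (row=3, col=1), (row=4, col=2)
  Distance 5: (row=3, col=0), (row=4, col=1)
  Distance 6: (row=4, col=0), (row=5, col=1)
  Distance 7: (row=5, col=0), (row=6, col=1)
  Distance 8: (row=6, col=0), (row=6, col=2)
  Distance 9: (row=6, col=3)
  Distance 10: (row=5, col=3), (row=6, col=4)
  Distance 11: (row=5, col=4), (row=6, col=5)
  Distance 12: (row=4, col=4), (row=6, col=6)
  Distance 13: (row=4, col=5), (row=5, col=6)
  Distance 14: (row=3, col=5), (row=4, col=6)
  Distance 15: (row=2, col=5), (row=3, col=6)
  Distance 16: (row=1, col=5), (row=2, col=6)
  Distance 17: (row=0, col=5), (row=1, col=6)
Total reachable: 39 (grid has 39 open cells total)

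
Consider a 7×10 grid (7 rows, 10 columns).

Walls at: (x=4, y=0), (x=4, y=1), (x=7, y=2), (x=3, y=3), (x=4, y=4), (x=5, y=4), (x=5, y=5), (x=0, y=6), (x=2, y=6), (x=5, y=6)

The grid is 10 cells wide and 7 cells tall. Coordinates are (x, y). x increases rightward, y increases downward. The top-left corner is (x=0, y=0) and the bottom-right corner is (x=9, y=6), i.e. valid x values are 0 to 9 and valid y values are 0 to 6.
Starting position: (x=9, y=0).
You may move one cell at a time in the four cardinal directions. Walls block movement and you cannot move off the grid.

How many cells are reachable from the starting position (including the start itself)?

Answer: Reachable cells: 60

Derivation:
BFS flood-fill from (x=9, y=0):
  Distance 0: (x=9, y=0)
  Distance 1: (x=8, y=0), (x=9, y=1)
  Distance 2: (x=7, y=0), (x=8, y=1), (x=9, y=2)
  Distance 3: (x=6, y=0), (x=7, y=1), (x=8, y=2), (x=9, y=3)
  Distance 4: (x=5, y=0), (x=6, y=1), (x=8, y=3), (x=9, y=4)
  Distance 5: (x=5, y=1), (x=6, y=2), (x=7, y=3), (x=8, y=4), (x=9, y=5)
  Distance 6: (x=5, y=2), (x=6, y=3), (x=7, y=4), (x=8, y=5), (x=9, y=6)
  Distance 7: (x=4, y=2), (x=5, y=3), (x=6, y=4), (x=7, y=5), (x=8, y=6)
  Distance 8: (x=3, y=2), (x=4, y=3), (x=6, y=5), (x=7, y=6)
  Distance 9: (x=3, y=1), (x=2, y=2), (x=6, y=6)
  Distance 10: (x=3, y=0), (x=2, y=1), (x=1, y=2), (x=2, y=3)
  Distance 11: (x=2, y=0), (x=1, y=1), (x=0, y=2), (x=1, y=3), (x=2, y=4)
  Distance 12: (x=1, y=0), (x=0, y=1), (x=0, y=3), (x=1, y=4), (x=3, y=4), (x=2, y=5)
  Distance 13: (x=0, y=0), (x=0, y=4), (x=1, y=5), (x=3, y=5)
  Distance 14: (x=0, y=5), (x=4, y=5), (x=1, y=6), (x=3, y=6)
  Distance 15: (x=4, y=6)
Total reachable: 60 (grid has 60 open cells total)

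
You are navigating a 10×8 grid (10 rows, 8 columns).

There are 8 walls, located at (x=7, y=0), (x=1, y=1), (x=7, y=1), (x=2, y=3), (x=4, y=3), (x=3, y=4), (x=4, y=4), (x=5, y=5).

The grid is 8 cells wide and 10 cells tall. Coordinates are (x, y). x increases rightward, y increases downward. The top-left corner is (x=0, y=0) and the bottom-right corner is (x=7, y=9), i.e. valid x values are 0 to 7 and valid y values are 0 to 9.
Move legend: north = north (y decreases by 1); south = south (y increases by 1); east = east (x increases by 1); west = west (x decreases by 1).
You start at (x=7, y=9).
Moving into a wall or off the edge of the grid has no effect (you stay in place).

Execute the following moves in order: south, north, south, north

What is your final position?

Answer: Final position: (x=7, y=8)

Derivation:
Start: (x=7, y=9)
  south (south): blocked, stay at (x=7, y=9)
  north (north): (x=7, y=9) -> (x=7, y=8)
  south (south): (x=7, y=8) -> (x=7, y=9)
  north (north): (x=7, y=9) -> (x=7, y=8)
Final: (x=7, y=8)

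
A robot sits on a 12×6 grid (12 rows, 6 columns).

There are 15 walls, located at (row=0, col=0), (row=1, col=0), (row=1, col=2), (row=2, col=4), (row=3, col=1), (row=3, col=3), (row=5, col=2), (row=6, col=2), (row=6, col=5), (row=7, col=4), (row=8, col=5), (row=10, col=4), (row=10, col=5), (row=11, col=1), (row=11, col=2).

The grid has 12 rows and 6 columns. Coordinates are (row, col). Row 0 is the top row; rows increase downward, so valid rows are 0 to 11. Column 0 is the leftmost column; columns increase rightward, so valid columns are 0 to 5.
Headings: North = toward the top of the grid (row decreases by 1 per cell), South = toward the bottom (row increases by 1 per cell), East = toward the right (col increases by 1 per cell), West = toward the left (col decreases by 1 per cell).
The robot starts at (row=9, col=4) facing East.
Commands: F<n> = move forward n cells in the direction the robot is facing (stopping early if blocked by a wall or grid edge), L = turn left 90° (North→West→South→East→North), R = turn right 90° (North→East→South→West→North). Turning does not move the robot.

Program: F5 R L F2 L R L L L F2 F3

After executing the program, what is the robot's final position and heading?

Answer: Final position: (row=9, col=5), facing South

Derivation:
Start: (row=9, col=4), facing East
  F5: move forward 1/5 (blocked), now at (row=9, col=5)
  R: turn right, now facing South
  L: turn left, now facing East
  F2: move forward 0/2 (blocked), now at (row=9, col=5)
  L: turn left, now facing North
  R: turn right, now facing East
  L: turn left, now facing North
  L: turn left, now facing West
  L: turn left, now facing South
  F2: move forward 0/2 (blocked), now at (row=9, col=5)
  F3: move forward 0/3 (blocked), now at (row=9, col=5)
Final: (row=9, col=5), facing South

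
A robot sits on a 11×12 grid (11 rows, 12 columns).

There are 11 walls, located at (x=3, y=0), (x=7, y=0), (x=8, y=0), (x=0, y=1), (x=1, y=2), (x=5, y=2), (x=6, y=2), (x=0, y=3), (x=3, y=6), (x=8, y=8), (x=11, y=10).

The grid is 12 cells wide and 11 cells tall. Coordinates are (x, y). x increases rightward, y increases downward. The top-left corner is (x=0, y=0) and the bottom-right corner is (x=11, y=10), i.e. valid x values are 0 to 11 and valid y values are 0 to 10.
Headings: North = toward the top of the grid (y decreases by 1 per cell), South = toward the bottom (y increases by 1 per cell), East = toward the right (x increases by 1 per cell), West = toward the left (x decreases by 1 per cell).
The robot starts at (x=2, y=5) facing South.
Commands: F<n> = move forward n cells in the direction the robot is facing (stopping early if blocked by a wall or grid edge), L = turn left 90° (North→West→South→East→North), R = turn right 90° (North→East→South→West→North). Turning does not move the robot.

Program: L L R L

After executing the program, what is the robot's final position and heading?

Start: (x=2, y=5), facing South
  L: turn left, now facing East
  L: turn left, now facing North
  R: turn right, now facing East
  L: turn left, now facing North
Final: (x=2, y=5), facing North

Answer: Final position: (x=2, y=5), facing North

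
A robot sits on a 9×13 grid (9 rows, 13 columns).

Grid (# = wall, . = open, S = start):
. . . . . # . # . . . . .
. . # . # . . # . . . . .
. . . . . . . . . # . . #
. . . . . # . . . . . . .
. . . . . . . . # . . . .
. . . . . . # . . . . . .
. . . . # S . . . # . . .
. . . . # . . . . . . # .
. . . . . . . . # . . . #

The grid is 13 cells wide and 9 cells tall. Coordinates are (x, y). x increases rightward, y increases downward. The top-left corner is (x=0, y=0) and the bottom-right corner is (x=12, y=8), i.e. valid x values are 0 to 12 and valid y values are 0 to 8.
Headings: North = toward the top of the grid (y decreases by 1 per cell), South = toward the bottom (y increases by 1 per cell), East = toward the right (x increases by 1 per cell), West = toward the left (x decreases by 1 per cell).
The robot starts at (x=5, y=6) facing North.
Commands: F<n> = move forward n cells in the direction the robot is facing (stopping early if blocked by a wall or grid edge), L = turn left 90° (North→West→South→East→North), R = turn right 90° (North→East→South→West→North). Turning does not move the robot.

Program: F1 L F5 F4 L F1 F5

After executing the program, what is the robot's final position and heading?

Start: (x=5, y=6), facing North
  F1: move forward 1, now at (x=5, y=5)
  L: turn left, now facing West
  F5: move forward 5, now at (x=0, y=5)
  F4: move forward 0/4 (blocked), now at (x=0, y=5)
  L: turn left, now facing South
  F1: move forward 1, now at (x=0, y=6)
  F5: move forward 2/5 (blocked), now at (x=0, y=8)
Final: (x=0, y=8), facing South

Answer: Final position: (x=0, y=8), facing South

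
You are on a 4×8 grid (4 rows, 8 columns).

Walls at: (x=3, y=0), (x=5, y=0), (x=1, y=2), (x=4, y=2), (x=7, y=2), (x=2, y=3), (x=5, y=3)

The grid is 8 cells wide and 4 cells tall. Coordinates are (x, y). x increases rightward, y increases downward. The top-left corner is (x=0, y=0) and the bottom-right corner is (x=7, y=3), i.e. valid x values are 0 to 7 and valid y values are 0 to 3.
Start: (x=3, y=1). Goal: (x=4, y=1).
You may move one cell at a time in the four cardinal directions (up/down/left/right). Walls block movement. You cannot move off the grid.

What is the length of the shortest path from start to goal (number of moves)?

BFS from (x=3, y=1) until reaching (x=4, y=1):
  Distance 0: (x=3, y=1)
  Distance 1: (x=2, y=1), (x=4, y=1), (x=3, y=2)  <- goal reached here
One shortest path (1 moves): (x=3, y=1) -> (x=4, y=1)

Answer: Shortest path length: 1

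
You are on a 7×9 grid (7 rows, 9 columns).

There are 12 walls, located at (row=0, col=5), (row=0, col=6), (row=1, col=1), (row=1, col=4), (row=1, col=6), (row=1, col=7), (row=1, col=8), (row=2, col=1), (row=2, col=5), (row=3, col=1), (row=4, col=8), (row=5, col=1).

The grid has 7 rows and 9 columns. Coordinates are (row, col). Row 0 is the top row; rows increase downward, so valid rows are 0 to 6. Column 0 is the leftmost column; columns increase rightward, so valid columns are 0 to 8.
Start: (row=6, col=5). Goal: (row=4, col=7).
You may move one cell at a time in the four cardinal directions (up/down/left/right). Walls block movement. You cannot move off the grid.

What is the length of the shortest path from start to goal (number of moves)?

Answer: Shortest path length: 4

Derivation:
BFS from (row=6, col=5) until reaching (row=4, col=7):
  Distance 0: (row=6, col=5)
  Distance 1: (row=5, col=5), (row=6, col=4), (row=6, col=6)
  Distance 2: (row=4, col=5), (row=5, col=4), (row=5, col=6), (row=6, col=3), (row=6, col=7)
  Distance 3: (row=3, col=5), (row=4, col=4), (row=4, col=6), (row=5, col=3), (row=5, col=7), (row=6, col=2), (row=6, col=8)
  Distance 4: (row=3, col=4), (row=3, col=6), (row=4, col=3), (row=4, col=7), (row=5, col=2), (row=5, col=8), (row=6, col=1)  <- goal reached here
One shortest path (4 moves): (row=6, col=5) -> (row=6, col=6) -> (row=6, col=7) -> (row=5, col=7) -> (row=4, col=7)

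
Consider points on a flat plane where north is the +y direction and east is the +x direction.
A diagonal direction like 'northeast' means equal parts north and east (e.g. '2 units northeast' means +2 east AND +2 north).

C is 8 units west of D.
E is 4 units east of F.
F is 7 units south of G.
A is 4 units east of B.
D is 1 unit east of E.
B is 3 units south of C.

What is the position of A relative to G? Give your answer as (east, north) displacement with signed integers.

Answer: A is at (east=1, north=-10) relative to G.

Derivation:
Place G at the origin (east=0, north=0).
  F is 7 units south of G: delta (east=+0, north=-7); F at (east=0, north=-7).
  E is 4 units east of F: delta (east=+4, north=+0); E at (east=4, north=-7).
  D is 1 unit east of E: delta (east=+1, north=+0); D at (east=5, north=-7).
  C is 8 units west of D: delta (east=-8, north=+0); C at (east=-3, north=-7).
  B is 3 units south of C: delta (east=+0, north=-3); B at (east=-3, north=-10).
  A is 4 units east of B: delta (east=+4, north=+0); A at (east=1, north=-10).
Therefore A relative to G: (east=1, north=-10).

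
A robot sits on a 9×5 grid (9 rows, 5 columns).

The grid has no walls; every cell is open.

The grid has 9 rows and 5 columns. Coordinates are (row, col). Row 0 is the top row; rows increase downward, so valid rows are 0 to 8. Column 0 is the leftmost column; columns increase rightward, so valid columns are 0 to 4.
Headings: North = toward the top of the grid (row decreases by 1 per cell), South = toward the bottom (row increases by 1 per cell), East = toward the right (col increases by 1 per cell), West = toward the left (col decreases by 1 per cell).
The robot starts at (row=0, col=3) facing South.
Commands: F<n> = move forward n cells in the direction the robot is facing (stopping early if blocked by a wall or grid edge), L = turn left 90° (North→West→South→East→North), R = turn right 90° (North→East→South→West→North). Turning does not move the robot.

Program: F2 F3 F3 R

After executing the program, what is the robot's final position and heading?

Start: (row=0, col=3), facing South
  F2: move forward 2, now at (row=2, col=3)
  F3: move forward 3, now at (row=5, col=3)
  F3: move forward 3, now at (row=8, col=3)
  R: turn right, now facing West
Final: (row=8, col=3), facing West

Answer: Final position: (row=8, col=3), facing West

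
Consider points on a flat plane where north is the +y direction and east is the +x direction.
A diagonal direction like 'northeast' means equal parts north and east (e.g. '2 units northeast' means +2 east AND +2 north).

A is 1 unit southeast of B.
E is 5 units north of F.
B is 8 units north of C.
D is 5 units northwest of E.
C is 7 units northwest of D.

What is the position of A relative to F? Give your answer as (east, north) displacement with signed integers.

Answer: A is at (east=-11, north=24) relative to F.

Derivation:
Place F at the origin (east=0, north=0).
  E is 5 units north of F: delta (east=+0, north=+5); E at (east=0, north=5).
  D is 5 units northwest of E: delta (east=-5, north=+5); D at (east=-5, north=10).
  C is 7 units northwest of D: delta (east=-7, north=+7); C at (east=-12, north=17).
  B is 8 units north of C: delta (east=+0, north=+8); B at (east=-12, north=25).
  A is 1 unit southeast of B: delta (east=+1, north=-1); A at (east=-11, north=24).
Therefore A relative to F: (east=-11, north=24).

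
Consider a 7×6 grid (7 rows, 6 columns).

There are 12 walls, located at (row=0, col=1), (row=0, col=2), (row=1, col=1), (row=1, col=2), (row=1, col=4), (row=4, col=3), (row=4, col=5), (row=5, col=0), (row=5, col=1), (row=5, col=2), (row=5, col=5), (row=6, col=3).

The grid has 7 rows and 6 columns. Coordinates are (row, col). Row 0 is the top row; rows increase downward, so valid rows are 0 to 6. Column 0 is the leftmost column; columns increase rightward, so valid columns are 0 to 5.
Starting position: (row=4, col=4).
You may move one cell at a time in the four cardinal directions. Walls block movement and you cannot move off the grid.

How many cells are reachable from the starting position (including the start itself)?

BFS flood-fill from (row=4, col=4):
  Distance 0: (row=4, col=4)
  Distance 1: (row=3, col=4), (row=5, col=4)
  Distance 2: (row=2, col=4), (row=3, col=3), (row=3, col=5), (row=5, col=3), (row=6, col=4)
  Distance 3: (row=2, col=3), (row=2, col=5), (row=3, col=2), (row=6, col=5)
  Distance 4: (row=1, col=3), (row=1, col=5), (row=2, col=2), (row=3, col=1), (row=4, col=2)
  Distance 5: (row=0, col=3), (row=0, col=5), (row=2, col=1), (row=3, col=0), (row=4, col=1)
  Distance 6: (row=0, col=4), (row=2, col=0), (row=4, col=0)
  Distance 7: (row=1, col=0)
  Distance 8: (row=0, col=0)
Total reachable: 27 (grid has 30 open cells total)

Answer: Reachable cells: 27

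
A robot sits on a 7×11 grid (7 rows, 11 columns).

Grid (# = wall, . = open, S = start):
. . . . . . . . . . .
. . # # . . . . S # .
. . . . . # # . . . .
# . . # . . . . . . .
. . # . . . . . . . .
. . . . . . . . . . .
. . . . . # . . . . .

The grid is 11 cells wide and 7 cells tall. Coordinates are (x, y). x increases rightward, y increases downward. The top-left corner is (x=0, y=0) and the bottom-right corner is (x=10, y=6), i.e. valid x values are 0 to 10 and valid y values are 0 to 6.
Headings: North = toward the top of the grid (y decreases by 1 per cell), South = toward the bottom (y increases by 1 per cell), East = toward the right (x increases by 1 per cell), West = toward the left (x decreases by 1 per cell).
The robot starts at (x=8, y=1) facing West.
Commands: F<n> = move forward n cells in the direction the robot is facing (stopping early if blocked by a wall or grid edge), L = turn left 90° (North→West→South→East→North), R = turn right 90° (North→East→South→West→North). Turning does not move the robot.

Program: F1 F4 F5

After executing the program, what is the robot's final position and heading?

Answer: Final position: (x=4, y=1), facing West

Derivation:
Start: (x=8, y=1), facing West
  F1: move forward 1, now at (x=7, y=1)
  F4: move forward 3/4 (blocked), now at (x=4, y=1)
  F5: move forward 0/5 (blocked), now at (x=4, y=1)
Final: (x=4, y=1), facing West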